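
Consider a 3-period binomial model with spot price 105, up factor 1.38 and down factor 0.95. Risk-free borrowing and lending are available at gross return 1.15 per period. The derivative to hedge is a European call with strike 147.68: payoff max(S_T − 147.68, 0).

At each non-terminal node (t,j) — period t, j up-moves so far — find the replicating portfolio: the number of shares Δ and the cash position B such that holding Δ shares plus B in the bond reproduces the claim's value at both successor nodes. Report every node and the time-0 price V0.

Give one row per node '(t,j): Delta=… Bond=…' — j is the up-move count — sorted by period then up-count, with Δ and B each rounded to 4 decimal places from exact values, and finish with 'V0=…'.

(0,0): Delta=0.6639 Bond=-51.5688
(1,0): Delta=0.3987 Bond=-32.8546
(1,1): Delta=0.8738 Bond=-89.7211
(2,0): Delta=0.0000 Bond=0.0000
(2,1): Delta=0.7144 Bond=-81.2330
(2,2): Delta=1.0000 Bond=-128.4174
V0=18.1374

Under the risk-neutral measure, an up-move has probability p* = (R−d)/(u−d) = 0.4651 and values discount at R = 1.15.
Terminal payoffs: V(3,0)=0.0000, V(3,1)=0.0000, V(3,2)=42.2839, V(3,3)=128.2676
Node (2,0) S=94.7625: V=(p*·0.0000+(1−p*)·0.0000)/1.15=0.0000; Δ=(0.0000−0.0000)/(130.7722−90.0244)=0.0000; B=V−Δ·S=0.0000
Node (2,1) S=137.6550: V=(p*·42.2839+(1−p*)·0.0000)/1.15=17.1017; Δ=(42.2839−0.0000)/(189.9639−130.7722)=0.7144; B=V−Δ·S=-81.2330
Node (2,2) S=199.9620: V=(p*·128.2676+(1−p*)·42.2839)/1.15=71.5446; Δ=(128.2676−42.2839)/(275.9476−189.9639)=1.0000; B=V−Δ·S=-128.4174
Node (1,0) S=99.7500: V=(p*·17.1017+(1−p*)·0.0000)/1.15=6.9168; Δ=(17.1017−0.0000)/(137.6550−94.7625)=0.3987; B=V−Δ·S=-32.8546
Node (1,1) S=144.9000: V=(p*·71.5446+(1−p*)·17.1017)/1.15=36.8904; Δ=(71.5446−17.1017)/(199.9620−137.6550)=0.8738; B=V−Δ·S=-89.7211
Node (0,0) S=105.0000: V=(p*·36.8904+(1−p*)·6.9168)/1.15=18.1374; Δ=(36.8904−6.9168)/(144.9000−99.7500)=0.6639; B=V−Δ·S=-51.5688
Root portfolio cost Δ·105+B reproduces V0=18.1374.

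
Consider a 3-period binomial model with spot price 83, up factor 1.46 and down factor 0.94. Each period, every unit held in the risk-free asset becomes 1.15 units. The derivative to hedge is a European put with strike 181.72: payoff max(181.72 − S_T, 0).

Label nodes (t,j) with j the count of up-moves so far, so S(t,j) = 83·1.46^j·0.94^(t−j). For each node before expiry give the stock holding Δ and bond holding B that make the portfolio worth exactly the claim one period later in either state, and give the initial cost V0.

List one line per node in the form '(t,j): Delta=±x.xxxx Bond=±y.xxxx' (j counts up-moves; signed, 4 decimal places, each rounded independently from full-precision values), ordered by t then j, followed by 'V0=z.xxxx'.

Under the risk-neutral measure, an up-move has probability p* = (R−d)/(u−d) = 0.4038 and values discount at R = 1.15.
Terminal values V(3,·): V(3,0)=112.7815, V(3,1)=74.6454, V(3,2)=15.4126, V(3,3)=0.0000
Node (2,0) S=73.3388: V=(p*·74.6454+(1−p*)·112.7815)/1.15=84.6786; Δ=(74.6454−112.7815)/(107.0746−68.9385)=-1.0000; B=V−Δ·S=158.0174
Node (2,1) S=113.9092: V=(p*·15.4126+(1−p*)·74.6454)/1.15=44.1082; Δ=(15.4126−74.6454)/(166.3074−107.0746)=-1.0000; B=V−Δ·S=158.0174
Node (2,2) S=176.9228: V=(p*·0.0000+(1−p*)·15.4126)/1.15=7.9898; Δ=(0.0000−15.4126)/(258.3073−166.3074)=-0.1675; B=V−Δ·S=37.6293
Node (1,0) S=78.0200: V=(p*·44.1082+(1−p*)·84.6786)/1.15=59.3864; Δ=(44.1082−84.6786)/(113.9092−73.3388)=-1.0000; B=V−Δ·S=137.4064
Node (1,1) S=121.1800: V=(p*·7.9898+(1−p*)·44.1082)/1.15=25.6712; Δ=(7.9898−44.1082)/(176.9228−113.9092)=-0.5732; B=V−Δ·S=95.1297
Node (0,0) S=83.0000: V=(p*·25.6712+(1−p*)·59.3864)/1.15=39.8006; Δ=(25.6712−59.3864)/(121.1800−78.0200)=-0.7812; B=V−Δ·S=104.6375
Check: Δ(0,0)·S0 + B(0,0) = 39.8006 = V0.

(0,0): Delta=-0.7812 Bond=104.6375
(1,0): Delta=-1.0000 Bond=137.4064
(1,1): Delta=-0.5732 Bond=95.1297
(2,0): Delta=-1.0000 Bond=158.0174
(2,1): Delta=-1.0000 Bond=158.0174
(2,2): Delta=-0.1675 Bond=37.6293
V0=39.8006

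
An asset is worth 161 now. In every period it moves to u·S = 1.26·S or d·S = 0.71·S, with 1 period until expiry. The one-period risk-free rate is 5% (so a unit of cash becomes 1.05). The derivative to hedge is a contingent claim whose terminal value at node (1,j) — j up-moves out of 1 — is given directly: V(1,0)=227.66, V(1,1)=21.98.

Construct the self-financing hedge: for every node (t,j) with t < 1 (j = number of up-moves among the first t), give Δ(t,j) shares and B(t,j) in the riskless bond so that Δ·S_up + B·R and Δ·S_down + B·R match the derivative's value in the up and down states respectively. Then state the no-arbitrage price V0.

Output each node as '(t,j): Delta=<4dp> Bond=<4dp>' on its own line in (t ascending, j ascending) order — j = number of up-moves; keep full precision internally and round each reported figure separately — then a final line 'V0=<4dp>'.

(0,0): Delta=-2.3228 Bond=469.6897
V0=95.7261

Risk-neutral probability p* = (R−d)/(u−d) = (1.05−0.71)/(1.26−0.71) = 0.6182.
At expiry t=1: V(1,0)=227.6600, V(1,1)=21.9800
  t=0,j=0: stock 161.0000 → up 202.8600 (V=21.9800), down 114.3100 (V=227.6600). Price 95.7261; hedge Δ=-2.3228, bond B=469.6897.
Self-financing check: at every node Δ·S+B equals the discounted successor values.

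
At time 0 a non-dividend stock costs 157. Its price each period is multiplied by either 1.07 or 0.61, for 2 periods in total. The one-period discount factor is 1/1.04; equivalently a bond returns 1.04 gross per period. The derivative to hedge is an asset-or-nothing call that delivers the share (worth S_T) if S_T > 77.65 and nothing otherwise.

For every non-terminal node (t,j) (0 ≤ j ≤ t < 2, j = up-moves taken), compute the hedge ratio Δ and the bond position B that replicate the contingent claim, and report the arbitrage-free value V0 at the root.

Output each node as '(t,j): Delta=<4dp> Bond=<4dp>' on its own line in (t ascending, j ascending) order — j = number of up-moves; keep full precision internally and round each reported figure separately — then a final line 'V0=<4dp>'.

No-arbitrage ⇒ martingale measure with p* = (R−d)/(u−d) = 0.9348.
At expiry t=2: V(2,0)=0.0000, V(2,1)=102.4739, V(2,2)=179.7493
  t=1,j=0: stock 95.7700 → up 102.4739 (V=102.4739), down 58.4197 (V=0.0000). Price 92.1066; hedge Δ=2.3261, bond B=-130.6628.
  t=1,j=1: stock 167.9900 → up 179.7493 (V=179.7493), down 102.4739 (V=102.4739). Price 167.9900; hedge Δ=1.0000, bond B=0.0000.
  t=0,j=0: stock 157.0000 → up 167.9900 (V=167.9900), down 95.7700 (V=92.1066). Price 156.7703; hedge Δ=1.0507, bond B=-8.1937.
Root portfolio cost Δ·157+B reproduces V0=156.7703.

(0,0): Delta=1.0507 Bond=-8.1937
(1,0): Delta=2.3261 Bond=-130.6628
(1,1): Delta=1.0000 Bond=0.0000
V0=156.7703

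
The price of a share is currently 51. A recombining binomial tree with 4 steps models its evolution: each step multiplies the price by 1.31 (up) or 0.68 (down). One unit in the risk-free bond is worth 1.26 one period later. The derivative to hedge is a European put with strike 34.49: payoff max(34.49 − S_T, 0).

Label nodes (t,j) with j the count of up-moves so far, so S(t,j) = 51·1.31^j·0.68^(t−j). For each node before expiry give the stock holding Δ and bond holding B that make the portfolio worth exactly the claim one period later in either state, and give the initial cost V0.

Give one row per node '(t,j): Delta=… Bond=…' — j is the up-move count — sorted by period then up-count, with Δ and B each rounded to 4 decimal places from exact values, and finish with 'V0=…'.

Since d<R<u, set p* = (R−d)/(u−d) = 0.9206; price each node as the discounted p*-expectation of its children.
Payoff layer (t=4): V(4,0)=23.5855, V(4,1)=13.4828, V(4,2)=0.0000, V(4,3)=0.0000, V(4,4)=0.0000
(3,0): S=16.0360. Δ = (V_up−V_dn)/(S_up−S_dn) = (13.4828−23.5855)/(21.0072−10.9045) = -1.0000. V = [p*·13.4828 + (1−p*)·23.5855]/1.26 = 11.3370. B = V − Δ·S = 27.3730.
(3,1): S=30.8929. Δ = (V_up−V_dn)/(S_up−S_dn) = (0.0000−13.4828)/(40.4698−21.0072) = -0.6928. V = [p*·0.0000 + (1−p*)·13.4828]/1.26 = 0.8493. B = V − Δ·S = 22.2505.
(3,2): S=59.5143. Δ = (V_up−V_dn)/(S_up−S_dn) = (0.0000−0.0000)/(77.9638−40.4698) = 0.0000. V = [p*·0.0000 + (1−p*)·0.0000]/1.26 = 0.0000. B = V − Δ·S = 0.0000.
(3,3): S=114.6526. Δ = (V_up−V_dn)/(S_up−S_dn) = (0.0000−0.0000)/(150.1950−77.9638) = 0.0000. V = [p*·0.0000 + (1−p*)·0.0000]/1.26 = 0.0000. B = V − Δ·S = 0.0000.
(2,0): S=23.5824. Δ = (V_up−V_dn)/(S_up−S_dn) = (0.8493−11.3370)/(30.8929−16.0360) = -0.7059. V = [p*·0.8493 + (1−p*)·11.3370]/1.26 = 1.3346. B = V − Δ·S = 17.9818.
(2,1): S=45.4308. Δ = (V_up−V_dn)/(S_up−S_dn) = (0.0000−0.8493)/(59.5143−30.8929) = -0.0297. V = [p*·0.0000 + (1−p*)·0.8493]/1.26 = 0.0535. B = V − Δ·S = 1.4015.
(2,2): S=87.5211. Δ = (V_up−V_dn)/(S_up−S_dn) = (0.0000−0.0000)/(114.6526−59.5143) = 0.0000. V = [p*·0.0000 + (1−p*)·0.0000]/1.26 = 0.0000. B = V − Δ·S = 0.0000.
(1,0): S=34.6800. Δ = (V_up−V_dn)/(S_up−S_dn) = (0.0535−1.3346)/(45.4308−23.5824) = -0.0586. V = [p*·0.0535 + (1−p*)·1.3346]/1.26 = 0.1232. B = V − Δ·S = 2.1567.
(1,1): S=66.8100. Δ = (V_up−V_dn)/(S_up−S_dn) = (0.0000−0.0535)/(87.5211−45.4308) = -0.0013. V = [p*·0.0000 + (1−p*)·0.0535]/1.26 = 0.0034. B = V − Δ·S = 0.0883.
(0,0): S=51.0000. Δ = (V_up−V_dn)/(S_up−S_dn) = (0.0034−0.1232)/(66.8100−34.6800) = -0.0037. V = [p*·0.0034 + (1−p*)·0.1232]/1.26 = 0.0102. B = V − Δ·S = 0.2003.
Root portfolio cost Δ·51+B reproduces V0=0.0102.

(0,0): Delta=-0.0037 Bond=0.2003
(1,0): Delta=-0.0586 Bond=2.1567
(1,1): Delta=-0.0013 Bond=0.0883
(2,0): Delta=-0.7059 Bond=17.9818
(2,1): Delta=-0.0297 Bond=1.4015
(2,2): Delta=0.0000 Bond=0.0000
(3,0): Delta=-1.0000 Bond=27.3730
(3,1): Delta=-0.6928 Bond=22.2505
(3,2): Delta=0.0000 Bond=0.0000
(3,3): Delta=0.0000 Bond=0.0000
V0=0.0102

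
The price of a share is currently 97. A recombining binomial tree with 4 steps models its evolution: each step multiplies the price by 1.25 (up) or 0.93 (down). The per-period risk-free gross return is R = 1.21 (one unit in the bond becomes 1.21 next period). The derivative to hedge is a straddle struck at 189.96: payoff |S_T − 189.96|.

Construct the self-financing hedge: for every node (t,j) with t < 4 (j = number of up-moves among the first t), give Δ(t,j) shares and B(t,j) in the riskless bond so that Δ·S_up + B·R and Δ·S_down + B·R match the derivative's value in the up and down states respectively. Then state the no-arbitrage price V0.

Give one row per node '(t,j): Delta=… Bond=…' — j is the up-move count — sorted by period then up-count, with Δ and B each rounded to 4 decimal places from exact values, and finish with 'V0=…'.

(0,0): Delta=0.1417 Bond=3.5011
(1,0): Delta=-1.0000 Bond=107.2275
(1,1): Delta=0.2630 Bond=-10.4767
(2,0): Delta=-1.0000 Bond=129.7452
(2,1): Delta=-1.0000 Bond=129.7452
(2,2): Delta=0.3973 Bond=-33.0228
(3,0): Delta=-1.0000 Bond=156.9917
(3,1): Delta=-1.0000 Bond=156.9917
(3,2): Delta=-1.0000 Bond=156.9917
(3,3): Delta=0.5458 Bond=-68.0933
V0=17.2443

Risk-neutral probability p* = (R−d)/(u−d) = (1.21−0.93)/(1.25−0.93) = 0.8750.
Terminal values V(4,·): V(4,0)=117.3990, V(4,1)=92.4317, V(4,2)=58.8736, V(4,3)=13.7686, V(4,4)=46.8564
(3,0): S=78.0226. Δ = (V_up−V_dn)/(S_up−S_dn) = (92.4317−117.3990)/(97.5283−72.5610) = -1.0000. V = [p*·92.4317 + (1−p*)·117.3990]/1.21 = 78.9691. B = V − Δ·S = 156.9917.
(3,1): S=104.8691. Δ = (V_up−V_dn)/(S_up−S_dn) = (58.8736−92.4317)/(131.0864−97.5283) = -1.0000. V = [p*·58.8736 + (1−p*)·92.4317]/1.21 = 52.1226. B = V − Δ·S = 156.9917.
(3,2): S=140.9531. Δ = (V_up−V_dn)/(S_up−S_dn) = (13.7686−58.8736)/(176.1914−131.0864) = -1.0000. V = [p*·13.7686 + (1−p*)·58.8736]/1.21 = 16.0386. B = V − Δ·S = 156.9917.
(3,3): S=189.4531. Δ = (V_up−V_dn)/(S_up−S_dn) = (46.8564−13.7686)/(236.8164−176.1914) = 0.5458. V = [p*·46.8564 + (1−p*)·13.7686]/1.21 = 35.3061. B = V − Δ·S = -68.0933.
(2,0): S=83.8953. Δ = (V_up−V_dn)/(S_up−S_dn) = (52.1226−78.9691)/(104.8691−78.0226) = -1.0000. V = [p*·52.1226 + (1−p*)·78.9691]/1.21 = 45.8499. B = V − Δ·S = 129.7452.
(2,1): S=112.7625. Δ = (V_up−V_dn)/(S_up−S_dn) = (16.0386−52.1226)/(140.9531−104.8691) = -1.0000. V = [p*·16.0386 + (1−p*)·52.1226]/1.21 = 16.9827. B = V − Δ·S = 129.7452.
(2,2): S=151.5625. Δ = (V_up−V_dn)/(S_up−S_dn) = (35.3061−16.0386)/(189.4531−140.9531) = 0.3973. V = [p*·35.3061 + (1−p*)·16.0386]/1.21 = 27.1882. B = V − Δ·S = -33.0228.
(1,0): S=90.2100. Δ = (V_up−V_dn)/(S_up−S_dn) = (16.9827−45.8499)/(112.7625−83.8953) = -1.0000. V = [p*·16.9827 + (1−p*)·45.8499]/1.21 = 17.0175. B = V − Δ·S = 107.2275.
(1,1): S=121.2500. Δ = (V_up−V_dn)/(S_up−S_dn) = (27.1882−16.9827)/(151.5625−112.7625) = 0.2630. V = [p*·27.1882 + (1−p*)·16.9827]/1.21 = 21.4153. B = V − Δ·S = -10.4767.
(0,0): S=97.0000. Δ = (V_up−V_dn)/(S_up−S_dn) = (21.4153−17.0175)/(121.2500−90.2100) = 0.1417. V = [p*·21.4153 + (1−p*)·17.0175]/1.21 = 17.2443. B = V − Δ·S = 3.5011.
Each (Δ,B) replicates both successor values, so the strategy is self-financing and V0 is arbitrage-free.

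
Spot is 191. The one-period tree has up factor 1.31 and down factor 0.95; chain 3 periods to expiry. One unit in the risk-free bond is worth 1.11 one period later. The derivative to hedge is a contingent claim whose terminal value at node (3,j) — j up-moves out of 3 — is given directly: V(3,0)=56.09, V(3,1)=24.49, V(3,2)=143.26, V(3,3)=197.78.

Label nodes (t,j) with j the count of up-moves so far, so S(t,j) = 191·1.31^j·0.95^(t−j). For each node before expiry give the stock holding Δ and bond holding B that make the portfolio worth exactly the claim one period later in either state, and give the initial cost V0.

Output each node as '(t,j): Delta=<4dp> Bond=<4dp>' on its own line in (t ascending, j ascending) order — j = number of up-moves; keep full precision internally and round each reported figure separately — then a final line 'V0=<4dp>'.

Since d<R<u, set p* = (R−d)/(u−d) = 0.4444; price each node as the discounted p*-expectation of its children.
Terminal values V(3,·): V(3,0)=56.0900, V(3,1)=24.4900, V(3,2)=143.2600, V(3,3)=197.7800
  t=2,j=0: stock 172.3775 → up 225.8145 (V=24.4900), down 163.7586 (V=56.0900). Price 37.8789; hedge Δ=-0.5092, bond B=125.6567.
  t=2,j=1: stock 237.6995 → up 311.3863 (V=143.2600), down 225.8145 (V=24.4900). Price 69.6186; hedge Δ=1.3880, bond B=-260.2980.
  t=2,j=2: stock 327.7751 → up 429.3854 (V=197.7800), down 311.3863 (V=143.2600). Price 150.8929; hedge Δ=0.4620, bond B=-0.5516.
  t=1,j=0: stock 181.4500 → up 237.6995 (V=69.6186), down 172.3775 (V=37.8789). Price 46.8337; hedge Δ=0.4859, bond B=-41.3322.
  t=1,j=1: stock 250.2100 → up 327.7751 (V=150.8929), down 237.6995 (V=69.6186). Price 95.2617; hedge Δ=0.9023, bond B=-130.5001.
  t=0,j=0: stock 191.0000 → up 250.2100 (V=95.2617), down 181.4500 (V=46.8337). Price 61.5831; hedge Δ=0.7043, bond B=-72.9391.
Root portfolio cost Δ·191+B reproduces V0=61.5831.

(0,0): Delta=0.7043 Bond=-72.9391
(1,0): Delta=0.4859 Bond=-41.3322
(1,1): Delta=0.9023 Bond=-130.5001
(2,0): Delta=-0.5092 Bond=125.6567
(2,1): Delta=1.3880 Bond=-260.2980
(2,2): Delta=0.4620 Bond=-0.5516
V0=61.5831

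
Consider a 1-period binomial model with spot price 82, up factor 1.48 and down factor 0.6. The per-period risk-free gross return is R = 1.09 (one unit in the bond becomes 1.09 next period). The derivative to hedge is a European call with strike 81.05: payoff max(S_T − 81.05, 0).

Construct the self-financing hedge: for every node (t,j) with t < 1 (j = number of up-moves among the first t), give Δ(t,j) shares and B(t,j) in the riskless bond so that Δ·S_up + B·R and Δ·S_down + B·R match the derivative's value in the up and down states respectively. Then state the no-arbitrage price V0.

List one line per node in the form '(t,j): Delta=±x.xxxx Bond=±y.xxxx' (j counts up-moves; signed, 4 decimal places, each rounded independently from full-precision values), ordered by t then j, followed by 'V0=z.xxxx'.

(0,0): Delta=0.5586 Bond=-25.2148
V0=20.5921

No-arbitrage ⇒ martingale measure with p* = (R−d)/(u−d) = 0.5568.
At expiry t=1: V(1,0)=0.0000, V(1,1)=40.3100
  t=0,j=0: stock 82.0000 → up 121.3600 (V=40.3100), down 49.2000 (V=0.0000). Price 20.5921; hedge Δ=0.5586, bond B=-25.2148.
Each (Δ,B) replicates both successor values, so the strategy is self-financing and V0 is arbitrage-free.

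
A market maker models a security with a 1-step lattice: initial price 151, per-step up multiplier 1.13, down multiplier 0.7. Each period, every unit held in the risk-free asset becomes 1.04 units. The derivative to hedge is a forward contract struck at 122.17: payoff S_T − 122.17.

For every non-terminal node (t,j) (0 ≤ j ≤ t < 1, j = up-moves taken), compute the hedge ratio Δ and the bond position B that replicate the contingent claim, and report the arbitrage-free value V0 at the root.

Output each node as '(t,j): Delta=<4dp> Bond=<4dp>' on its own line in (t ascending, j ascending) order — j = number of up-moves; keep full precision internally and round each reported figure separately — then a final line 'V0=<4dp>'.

(0,0): Delta=1.0000 Bond=-117.4712
V0=33.5288

Risk-neutral probability p* = (R−d)/(u−d) = (1.04−0.7)/(1.13−0.7) = 0.7907.
Terminal values V(1,·): V(1,0)=-16.4700, V(1,1)=48.4600
(0,0): S=151.0000. Δ = (V_up−V_dn)/(S_up−S_dn) = (48.4600−-16.4700)/(170.6300−105.7000) = 1.0000. V = [p*·48.4600 + (1−p*)·-16.4700]/1.04 = 33.5288. B = V − Δ·S = -117.4712.
Each (Δ,B) replicates both successor values, so the strategy is self-financing and V0 is arbitrage-free.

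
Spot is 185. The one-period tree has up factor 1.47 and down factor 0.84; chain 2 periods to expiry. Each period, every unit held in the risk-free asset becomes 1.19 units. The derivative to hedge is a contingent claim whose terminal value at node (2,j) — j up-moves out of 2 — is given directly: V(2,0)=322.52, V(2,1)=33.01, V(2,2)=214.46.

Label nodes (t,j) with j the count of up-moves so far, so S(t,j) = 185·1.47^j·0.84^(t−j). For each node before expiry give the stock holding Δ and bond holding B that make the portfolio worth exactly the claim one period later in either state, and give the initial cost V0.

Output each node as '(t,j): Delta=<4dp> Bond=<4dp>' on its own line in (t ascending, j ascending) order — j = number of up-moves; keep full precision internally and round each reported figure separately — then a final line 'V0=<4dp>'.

Risk-neutral probability p* = (R−d)/(u−d) = (1.19−0.84)/(1.47−0.84) = 0.5556.
At expiry t=2: V(2,0)=322.5200, V(2,1)=33.0100, V(2,2)=214.4600
  t=1,j=0: stock 155.4000 → up 228.4380 (V=33.0100), down 130.5360 (V=322.5200). Price 135.8665; hedge Δ=-2.9571, bond B=595.4062.
  t=1,j=1: stock 271.9500 → up 399.7665 (V=214.4600), down 228.4380 (V=33.0100). Price 112.4500; hedge Δ=1.0591, bond B=-175.5658.
  t=0,j=0: stock 185.0000 → up 271.9500 (V=112.4500), down 155.4000 (V=135.8665). Price 103.2415; hedge Δ=-0.2009, bond B=140.4104.
Each (Δ,B) replicates both successor values, so the strategy is self-financing and V0 is arbitrage-free.

(0,0): Delta=-0.2009 Bond=140.4104
(1,0): Delta=-2.9571 Bond=595.4062
(1,1): Delta=1.0591 Bond=-175.5658
V0=103.2415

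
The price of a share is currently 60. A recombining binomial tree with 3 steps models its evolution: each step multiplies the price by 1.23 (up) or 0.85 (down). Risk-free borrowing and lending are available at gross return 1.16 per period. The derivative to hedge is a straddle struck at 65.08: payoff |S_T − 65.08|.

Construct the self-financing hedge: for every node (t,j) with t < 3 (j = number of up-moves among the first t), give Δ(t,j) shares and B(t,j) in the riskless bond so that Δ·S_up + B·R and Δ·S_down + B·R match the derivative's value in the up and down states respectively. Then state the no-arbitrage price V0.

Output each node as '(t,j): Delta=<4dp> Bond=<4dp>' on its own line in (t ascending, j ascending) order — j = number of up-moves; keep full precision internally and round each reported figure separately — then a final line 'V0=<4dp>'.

No-arbitrage ⇒ martingale measure with p* = (R−d)/(u−d) = 0.8158.
Terminal values V(3,·): V(3,0)=28.2325, V(3,1)=11.7595, V(3,2)=12.0779, V(3,3)=46.5720
(2,0): S=43.3500. Δ = (V_up−V_dn)/(S_up−S_dn) = (11.7595−28.2325)/(53.3205−36.8475) = -1.0000. V = [p*·11.7595 + (1−p*)·28.2325]/1.16 = 12.7534. B = V − Δ·S = 56.1034.
(2,1): S=62.7300. Δ = (V_up−V_dn)/(S_up−S_dn) = (12.0779−11.7595)/(77.1579−53.3205) = 0.0134. V = [p*·12.0779 + (1−p*)·11.7595]/1.16 = 10.3614. B = V − Δ·S = 9.5235.
(2,2): S=90.7740. Δ = (V_up−V_dn)/(S_up−S_dn) = (46.5720−12.0779)/(111.6520−77.1579) = 1.0000. V = [p*·46.5720 + (1−p*)·12.0779]/1.16 = 34.6706. B = V − Δ·S = -56.1034.
(1,0): S=51.0000. Δ = (V_up−V_dn)/(S_up−S_dn) = (10.3614−12.7534)/(62.7300−43.3500) = -0.1234. V = [p*·10.3614 + (1−p*)·12.7534]/1.16 = 9.3121. B = V − Δ·S = 15.6069.
(1,1): S=73.8000. Δ = (V_up−V_dn)/(S_up−S_dn) = (34.6706−10.3614)/(90.7740−62.7300) = 0.8668. V = [p*·34.6706 + (1−p*)·10.3614]/1.16 = 26.0281. B = V − Δ·S = -37.9433.
(0,0): S=60.0000. Δ = (V_up−V_dn)/(S_up−S_dn) = (26.0281−9.3121)/(73.8000−51.0000) = 0.7332. V = [p*·26.0281 + (1−p*)·9.3121]/1.16 = 19.7835. B = V − Δ·S = -24.2059.
The time-0 hedge costs 19.7835, which is the no-arbitrage price.

(0,0): Delta=0.7332 Bond=-24.2059
(1,0): Delta=-0.1234 Bond=15.6069
(1,1): Delta=0.8668 Bond=-37.9433
(2,0): Delta=-1.0000 Bond=56.1034
(2,1): Delta=0.0134 Bond=9.5235
(2,2): Delta=1.0000 Bond=-56.1034
V0=19.7835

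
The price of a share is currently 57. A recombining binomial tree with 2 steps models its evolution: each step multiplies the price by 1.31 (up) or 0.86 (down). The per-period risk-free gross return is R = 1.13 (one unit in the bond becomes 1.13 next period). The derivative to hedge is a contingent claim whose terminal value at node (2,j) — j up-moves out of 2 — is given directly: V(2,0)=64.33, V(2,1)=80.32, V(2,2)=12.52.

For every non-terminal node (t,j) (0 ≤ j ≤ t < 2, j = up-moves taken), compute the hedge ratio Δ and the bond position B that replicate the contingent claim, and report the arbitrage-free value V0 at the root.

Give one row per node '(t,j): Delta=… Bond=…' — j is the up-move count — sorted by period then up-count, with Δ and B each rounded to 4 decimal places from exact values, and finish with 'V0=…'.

(0,0): Delta=-1.1828 Bond=109.2055
(1,0): Delta=0.7249 Bond=29.8861
(1,1): Delta=-2.0178 Bond=185.7463
V0=41.7837

Since d<R<u, set p* = (R−d)/(u−d) = 0.6000; price each node as the discounted p*-expectation of its children.
Terminal payoffs: V(2,0)=64.3300, V(2,1)=80.3200, V(2,2)=12.5200
Node (1,0) S=49.0200: V=(p*·80.3200+(1−p*)·64.3300)/1.13=65.4195; Δ=(80.3200−64.3300)/(64.2162−42.1572)=0.7249; B=V−Δ·S=29.8861
Node (1,1) S=74.6700: V=(p*·12.5200+(1−p*)·80.3200)/1.13=35.0796; Δ=(12.5200−80.3200)/(97.8177−64.2162)=-2.0178; B=V−Δ·S=185.7463
Node (0,0) S=57.0000: V=(p*·35.0796+(1−p*)·65.4195)/1.13=41.7837; Δ=(35.0796−65.4195)/(74.6700−49.0200)=-1.1828; B=V−Δ·S=109.2055
Check: Δ(0,0)·S0 + B(0,0) = 41.7837 = V0.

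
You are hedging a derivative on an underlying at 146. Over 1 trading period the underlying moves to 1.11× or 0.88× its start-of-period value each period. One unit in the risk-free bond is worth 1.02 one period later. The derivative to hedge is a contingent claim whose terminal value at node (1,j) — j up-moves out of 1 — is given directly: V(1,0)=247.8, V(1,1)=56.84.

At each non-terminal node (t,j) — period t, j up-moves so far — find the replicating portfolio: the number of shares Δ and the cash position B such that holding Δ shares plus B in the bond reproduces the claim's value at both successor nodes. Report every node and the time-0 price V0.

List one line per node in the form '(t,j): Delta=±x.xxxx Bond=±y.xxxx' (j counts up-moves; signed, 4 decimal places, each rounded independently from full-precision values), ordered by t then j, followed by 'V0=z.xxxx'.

(0,0): Delta=-5.6867 Bond=959.2447
V0=128.9838

Under the risk-neutral measure, an up-move has probability p* = (R−d)/(u−d) = 0.6087 and values discount at R = 1.02.
At expiry t=1: V(1,0)=247.8000, V(1,1)=56.8400
(0,0): S=146.0000. Δ = (V_up−V_dn)/(S_up−S_dn) = (56.8400−247.8000)/(162.0600−128.4800) = -5.6867. V = [p*·56.8400 + (1−p*)·247.8000]/1.02 = 128.9838. B = V − Δ·S = 959.2447.
Root portfolio cost Δ·146+B reproduces V0=128.9838.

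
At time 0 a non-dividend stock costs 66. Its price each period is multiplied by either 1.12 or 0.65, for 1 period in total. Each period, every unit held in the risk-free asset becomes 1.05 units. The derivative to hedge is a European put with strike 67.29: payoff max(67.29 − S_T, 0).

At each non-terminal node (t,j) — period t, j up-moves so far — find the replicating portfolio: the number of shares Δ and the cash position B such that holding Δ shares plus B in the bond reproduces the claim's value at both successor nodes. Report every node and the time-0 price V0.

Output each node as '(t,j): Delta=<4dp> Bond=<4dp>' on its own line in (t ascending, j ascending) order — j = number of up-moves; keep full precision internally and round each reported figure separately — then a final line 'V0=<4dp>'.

Since d<R<u, set p* = (R−d)/(u−d) = 0.8511; price each node as the discounted p*-expectation of its children.
Terminal values V(1,·): V(1,0)=24.3900, V(1,1)=0.0000
Node (0,0) S=66.0000: V=(p*·0.0000+(1−p*)·24.3900)/1.05=3.4596; Δ=(0.0000−24.3900)/(73.9200−42.9000)=-0.7863; B=V−Δ·S=55.3532
The time-0 hedge costs 3.4596, which is the no-arbitrage price.

(0,0): Delta=-0.7863 Bond=55.3532
V0=3.4596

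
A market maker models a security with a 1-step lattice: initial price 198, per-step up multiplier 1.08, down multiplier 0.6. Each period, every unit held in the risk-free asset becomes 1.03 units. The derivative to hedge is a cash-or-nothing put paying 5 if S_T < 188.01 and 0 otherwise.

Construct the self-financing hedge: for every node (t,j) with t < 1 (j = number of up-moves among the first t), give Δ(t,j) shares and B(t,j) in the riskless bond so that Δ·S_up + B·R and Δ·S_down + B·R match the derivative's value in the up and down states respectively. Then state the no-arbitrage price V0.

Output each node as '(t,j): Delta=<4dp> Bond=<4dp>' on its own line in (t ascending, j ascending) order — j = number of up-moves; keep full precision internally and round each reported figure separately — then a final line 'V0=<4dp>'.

The replicating-portfolio and risk-neutral prices coincide; use p* = (1.03−0.6)/(1.08−0.6) = 0.8958 for the latter.
At expiry t=1: V(1,0)=5.0000, V(1,1)=0.0000
(0,0): S=198.0000. Δ = (V_up−V_dn)/(S_up−S_dn) = (0.0000−5.0000)/(213.8400−118.8000) = -0.0526. V = [p*·0.0000 + (1−p*)·5.0000]/1.03 = 0.5057. B = V − Δ·S = 10.9223.
Root portfolio cost Δ·198+B reproduces V0=0.5057.

(0,0): Delta=-0.0526 Bond=10.9223
V0=0.5057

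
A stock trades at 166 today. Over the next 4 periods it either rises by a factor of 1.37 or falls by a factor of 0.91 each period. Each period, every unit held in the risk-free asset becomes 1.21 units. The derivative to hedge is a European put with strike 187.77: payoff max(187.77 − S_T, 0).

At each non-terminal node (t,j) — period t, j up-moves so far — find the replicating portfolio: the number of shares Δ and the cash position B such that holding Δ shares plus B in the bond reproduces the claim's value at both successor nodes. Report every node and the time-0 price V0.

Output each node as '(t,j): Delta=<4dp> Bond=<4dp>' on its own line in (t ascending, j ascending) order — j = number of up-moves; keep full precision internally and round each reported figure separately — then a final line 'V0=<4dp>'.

The replicating-portfolio and risk-neutral prices coincide; use p* = (1.21−0.91)/(1.37−0.91) = 0.6522 for the latter.
Terminal values V(4,·): V(4,0)=73.9356, V(4,1)=16.3929, V(4,2)=0.0000, V(4,3)=0.0000, V(4,4)=0.0000
Node (3,0) S=125.0928: V=(p*·16.3929+(1−p*)·73.9356)/1.21=30.0890; Δ=(16.3929−73.9356)/(171.3771−113.8344)=-1.0000; B=V−Δ·S=155.1818
Node (3,1) S=188.3265: V=(p*·0.0000+(1−p*)·16.3929)/1.21=4.7123; Δ=(0.0000−16.3929)/(258.0073−171.3771)=-0.1892; B=V−Δ·S=40.3490
Node (3,2) S=283.5245: V=(p*·0.0000+(1−p*)·0.0000)/1.21=0.0000; Δ=(0.0000−0.0000)/(388.4286−258.0073)=0.0000; B=V−Δ·S=0.0000
Node (3,3) S=426.8446: V=(p*·0.0000+(1−p*)·0.0000)/1.21=0.0000; Δ=(0.0000−0.0000)/(584.7771−388.4286)=0.0000; B=V−Δ·S=0.0000
Node (2,0) S=137.4646: V=(p*·4.7123+(1−p*)·30.0890)/1.21=11.1892; Δ=(4.7123−30.0890)/(188.3265−125.0928)=-0.4013; B=V−Δ·S=66.3561
Node (2,1) S=206.9522: V=(p*·0.0000+(1−p*)·4.7123)/1.21=1.3546; Δ=(0.0000−4.7123)/(283.5245−188.3265)=-0.0495; B=V−Δ·S=11.5987
Node (2,2) S=311.5654: V=(p*·0.0000+(1−p*)·0.0000)/1.21=0.0000; Δ=(0.0000−0.0000)/(426.8446−283.5245)=0.0000; B=V−Δ·S=0.0000
Node (1,0) S=151.0600: V=(p*·1.3546+(1−p*)·11.1892)/1.21=3.9466; Δ=(1.3546−11.1892)/(206.9522−137.4646)=-0.1415; B=V−Δ·S=25.3262
Node (1,1) S=227.4200: V=(p*·0.0000+(1−p*)·1.3546)/1.21=0.3894; Δ=(0.0000−1.3546)/(311.5654−206.9522)=-0.0129; B=V−Δ·S=3.3342
Node (0,0) S=166.0000: V=(p*·0.3894+(1−p*)·3.9466)/1.21=1.3444; Δ=(0.3894−3.9466)/(227.4200−151.0600)=-0.0466; B=V−Δ·S=9.0773
Root portfolio cost Δ·166+B reproduces V0=1.3444.

(0,0): Delta=-0.0466 Bond=9.0773
(1,0): Delta=-0.1415 Bond=25.3262
(1,1): Delta=-0.0129 Bond=3.3342
(2,0): Delta=-0.4013 Bond=66.3561
(2,1): Delta=-0.0495 Bond=11.5987
(2,2): Delta=0.0000 Bond=0.0000
(3,0): Delta=-1.0000 Bond=155.1818
(3,1): Delta=-0.1892 Bond=40.3490
(3,2): Delta=0.0000 Bond=0.0000
(3,3): Delta=0.0000 Bond=0.0000
V0=1.3444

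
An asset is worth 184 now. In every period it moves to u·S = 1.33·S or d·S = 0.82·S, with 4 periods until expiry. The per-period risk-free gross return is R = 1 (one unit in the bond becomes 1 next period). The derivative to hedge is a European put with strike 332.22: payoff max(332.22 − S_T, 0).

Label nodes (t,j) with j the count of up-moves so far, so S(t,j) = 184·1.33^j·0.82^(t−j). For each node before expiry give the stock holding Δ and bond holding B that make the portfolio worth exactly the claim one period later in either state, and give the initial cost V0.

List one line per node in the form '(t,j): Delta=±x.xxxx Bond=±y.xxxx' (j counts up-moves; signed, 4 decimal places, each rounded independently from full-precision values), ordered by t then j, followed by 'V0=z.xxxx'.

Risk-neutral probability p* = (R−d)/(u−d) = (1−0.82)/(1.33−0.82) = 0.3529.
Terminal values V(4,·): V(4,0)=249.0296, V(4,1)=197.2892, V(4,2)=113.3689, V(4,3)=0.0000, V(4,4)=0.0000
Node (3,0) S=101.4517: V=(p*·197.2892+(1−p*)·249.0296)/1=230.7683; Δ=(197.2892−249.0296)/(134.9308−83.1904)=-1.0000; B=V−Δ·S=332.2200
Node (3,1) S=164.5497: V=(p*·113.3689+(1−p*)·197.2892)/1=167.6703; Δ=(113.3689−197.2892)/(218.8511−134.9308)=-1.0000; B=V−Δ·S=332.2200
Node (3,2) S=266.8916: V=(p*·0.0000+(1−p*)·113.3689)/1=73.3563; Δ=(0.0000−113.3689)/(354.9659−218.8511)=-0.8329; B=V−Δ·S=295.6482
Node (3,3) S=432.8852: V=(p*·0.0000+(1−p*)·0.0000)/1=0.0000; Δ=(0.0000−0.0000)/(575.7373−354.9659)=0.0000; B=V−Δ·S=0.0000
Node (2,0) S=123.7216: V=(p*·167.6703+(1−p*)·230.7683)/1=208.4984; Δ=(167.6703−230.7683)/(164.5497−101.4517)=-1.0000; B=V−Δ·S=332.2200
Node (2,1) S=200.6704: V=(p*·73.3563+(1−p*)·167.6703)/1=134.3830; Δ=(73.3563−167.6703)/(266.8916−164.5497)=-0.9216; B=V−Δ·S=319.3123
Node (2,2) S=325.4776: V=(p*·0.0000+(1−p*)·73.3563)/1=47.4659; Δ=(0.0000−73.3563)/(432.8852−266.8916)=-0.4419; B=V−Δ·S=191.3018
Node (1,0) S=150.8800: V=(p*·134.3830+(1−p*)·208.4984)/1=182.3400; Δ=(134.3830−208.4984)/(200.6704−123.7216)=-0.9632; B=V−Δ·S=327.6643
Node (1,1) S=244.7200: V=(p*·47.4659+(1−p*)·134.3830)/1=103.7064; Δ=(47.4659−134.3830)/(325.4776−200.6704)=-0.6964; B=V−Δ·S=274.1321
Node (0,0) S=184.0000: V=(p*·103.7064+(1−p*)·182.3400)/1=154.5870; Δ=(103.7064−182.3400)/(244.7200−150.8800)=-0.8380; B=V−Δ·S=308.7706
Root portfolio cost Δ·184+B reproduces V0=154.5870.

(0,0): Delta=-0.8380 Bond=308.7706
(1,0): Delta=-0.9632 Bond=327.6643
(1,1): Delta=-0.6964 Bond=274.1321
(2,0): Delta=-1.0000 Bond=332.2200
(2,1): Delta=-0.9216 Bond=319.3123
(2,2): Delta=-0.4419 Bond=191.3018
(3,0): Delta=-1.0000 Bond=332.2200
(3,1): Delta=-1.0000 Bond=332.2200
(3,2): Delta=-0.8329 Bond=295.6482
(3,3): Delta=0.0000 Bond=0.0000
V0=154.5870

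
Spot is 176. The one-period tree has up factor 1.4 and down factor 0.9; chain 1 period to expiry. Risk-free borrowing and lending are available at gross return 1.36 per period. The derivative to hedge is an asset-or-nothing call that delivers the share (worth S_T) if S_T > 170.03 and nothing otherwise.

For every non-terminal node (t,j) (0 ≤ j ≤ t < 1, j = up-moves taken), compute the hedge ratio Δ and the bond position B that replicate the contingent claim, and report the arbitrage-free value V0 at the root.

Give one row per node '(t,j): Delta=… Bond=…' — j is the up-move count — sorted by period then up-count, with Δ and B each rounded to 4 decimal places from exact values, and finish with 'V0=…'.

(0,0): Delta=2.8000 Bond=-326.1176
V0=166.6824

Since d<R<u, set p* = (R−d)/(u−d) = 0.9200; price each node as the discounted p*-expectation of its children.
Terminal payoffs: V(1,0)=0.0000, V(1,1)=246.4000
Node (0,0) S=176.0000: V=(p*·246.4000+(1−p*)·0.0000)/1.36=166.6824; Δ=(246.4000−0.0000)/(246.4000−158.4000)=2.8000; B=V−Δ·S=-326.1176
Check: Δ(0,0)·S0 + B(0,0) = 166.6824 = V0.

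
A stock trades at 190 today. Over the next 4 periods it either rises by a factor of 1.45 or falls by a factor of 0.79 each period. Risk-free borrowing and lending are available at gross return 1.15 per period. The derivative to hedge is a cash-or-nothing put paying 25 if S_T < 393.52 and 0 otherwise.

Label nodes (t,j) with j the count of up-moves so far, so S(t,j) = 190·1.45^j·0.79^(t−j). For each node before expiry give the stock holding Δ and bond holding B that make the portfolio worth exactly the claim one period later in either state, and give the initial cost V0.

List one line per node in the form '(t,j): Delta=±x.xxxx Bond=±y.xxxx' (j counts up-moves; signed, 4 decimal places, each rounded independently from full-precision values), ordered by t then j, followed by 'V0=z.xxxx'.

Since d<R<u, set p* = (R−d)/(u−d) = 0.5455; price each node as the discounted p*-expectation of its children.
Terminal values V(4,·): V(4,0)=25.0000, V(4,1)=25.0000, V(4,2)=25.0000, V(4,3)=0.0000, V(4,4)=0.0000
Node (3,0) S=93.6774: V=(p*·25.0000+(1−p*)·25.0000)/1.15=21.7391; Δ=(25.0000−25.0000)/(135.8322−74.0052)=0.0000; B=V−Δ·S=21.7391
Node (3,1) S=171.9396: V=(p*·25.0000+(1−p*)·25.0000)/1.15=21.7391; Δ=(25.0000−25.0000)/(249.3123−135.8322)=0.0000; B=V−Δ·S=21.7391
Node (3,2) S=315.5853: V=(p*·0.0000+(1−p*)·25.0000)/1.15=9.8814; Δ=(0.0000−25.0000)/(457.5986−249.3123)=-0.1200; B=V−Δ·S=47.7602
Node (3,3) S=579.2387: V=(p*·0.0000+(1−p*)·0.0000)/1.15=0.0000; Δ=(0.0000−0.0000)/(839.8962−457.5986)=0.0000; B=V−Δ·S=0.0000
Node (2,0) S=118.5790: V=(p*·21.7391+(1−p*)·21.7391)/1.15=18.9036; Δ=(21.7391−21.7391)/(171.9396−93.6774)=0.0000; B=V−Δ·S=18.9036
Node (2,1) S=217.6450: V=(p*·9.8814+(1−p*)·21.7391)/1.15=13.2794; Δ=(9.8814−21.7391)/(315.5853−171.9396)=-0.0825; B=V−Δ·S=31.2456
Node (2,2) S=399.4750: V=(p*·0.0000+(1−p*)·9.8814)/1.15=3.9057; Δ=(0.0000−9.8814)/(579.2387−315.5853)=-0.0375; B=V−Δ·S=18.8776
Node (1,0) S=150.1000: V=(p*·13.2794+(1−p*)·18.9036)/1.15=13.7703; Δ=(13.2794−18.9036)/(217.6450−118.5790)=-0.0568; B=V−Δ·S=22.2918
Node (1,1) S=275.5000: V=(p*·3.9057+(1−p*)·13.2794)/1.15=7.1013; Δ=(3.9057−13.2794)/(399.4750−217.6450)=-0.0516; B=V−Δ·S=21.3038
Node (0,0) S=190.0000: V=(p*·7.1013+(1−p*)·13.7703)/1.15=8.8110; Δ=(7.1013−13.7703)/(275.5000−150.1000)=-0.0532; B=V−Δ·S=18.9156
Check: Δ(0,0)·S0 + B(0,0) = 8.8110 = V0.

(0,0): Delta=-0.0532 Bond=18.9156
(1,0): Delta=-0.0568 Bond=22.2918
(1,1): Delta=-0.0516 Bond=21.3038
(2,0): Delta=0.0000 Bond=18.9036
(2,1): Delta=-0.0825 Bond=31.2456
(2,2): Delta=-0.0375 Bond=18.8776
(3,0): Delta=0.0000 Bond=21.7391
(3,1): Delta=0.0000 Bond=21.7391
(3,2): Delta=-0.1200 Bond=47.7602
(3,3): Delta=0.0000 Bond=0.0000
V0=8.8110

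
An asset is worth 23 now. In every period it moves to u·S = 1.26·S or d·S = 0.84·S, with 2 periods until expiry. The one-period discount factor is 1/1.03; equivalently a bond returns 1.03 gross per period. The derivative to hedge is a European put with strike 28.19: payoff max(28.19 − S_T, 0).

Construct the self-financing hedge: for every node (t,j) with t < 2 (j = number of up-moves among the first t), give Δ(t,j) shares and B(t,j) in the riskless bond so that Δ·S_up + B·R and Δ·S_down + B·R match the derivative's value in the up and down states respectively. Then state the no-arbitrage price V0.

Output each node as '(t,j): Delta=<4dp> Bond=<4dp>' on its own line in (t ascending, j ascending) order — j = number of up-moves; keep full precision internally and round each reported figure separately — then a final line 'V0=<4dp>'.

(0,0): Delta=-0.6215 Bond=19.4722
(1,0): Delta=-1.0000 Bond=27.3689
(1,1): Delta=-0.3160 Bond=11.2043
V0=5.1776

Since d<R<u, set p* = (R−d)/(u−d) = 0.4524; price each node as the discounted p*-expectation of its children.
Terminal values V(2,·): V(2,0)=11.9612, V(2,1)=3.8468, V(2,2)=0.0000
(1,0): S=19.3200. Δ = (V_up−V_dn)/(S_up−S_dn) = (3.8468−11.9612)/(24.3432−16.2288) = -1.0000. V = [p*·3.8468 + (1−p*)·11.9612]/1.03 = 8.0489. B = V − Δ·S = 27.3689.
(1,1): S=28.9800. Δ = (V_up−V_dn)/(S_up−S_dn) = (0.0000−3.8468)/(36.5148−24.3432) = -0.3160. V = [p*·0.0000 + (1−p*)·3.8468]/1.03 = 2.0452. B = V − Δ·S = 11.2043.
(0,0): S=23.0000. Δ = (V_up−V_dn)/(S_up−S_dn) = (2.0452−8.0489)/(28.9800−19.3200) = -0.6215. V = [p*·2.0452 + (1−p*)·8.0489]/1.03 = 5.1776. B = V − Δ·S = 19.4722.
Each (Δ,B) replicates both successor values, so the strategy is self-financing and V0 is arbitrage-free.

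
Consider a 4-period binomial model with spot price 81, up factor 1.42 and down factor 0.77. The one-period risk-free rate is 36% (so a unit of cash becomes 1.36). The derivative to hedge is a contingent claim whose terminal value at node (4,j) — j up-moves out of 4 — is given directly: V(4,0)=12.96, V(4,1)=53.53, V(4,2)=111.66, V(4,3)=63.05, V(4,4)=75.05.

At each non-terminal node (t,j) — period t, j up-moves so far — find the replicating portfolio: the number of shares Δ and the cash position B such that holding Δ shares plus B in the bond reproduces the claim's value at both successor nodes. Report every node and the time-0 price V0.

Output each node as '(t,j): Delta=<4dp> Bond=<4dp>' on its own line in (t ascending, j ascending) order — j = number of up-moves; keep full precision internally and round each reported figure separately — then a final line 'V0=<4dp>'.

(0,0): Delta=-0.0056 Bond=21.8509
(1,0): Delta=-0.3996 Bond=54.2935
(1,1): Delta=0.0162 Bond=27.2179
(2,0): Delta=1.3311 Bond=-9.2758
(2,1): Delta=-0.4950 Bond=82.2915
(2,2): Delta=0.0444 Bond=32.4121
(3,0): Delta=1.6879 Bond=-25.8087
(3,1): Delta=1.3114 Bond=-11.2733
(3,2): Delta=-0.5946 Bond=124.4442
(3,3): Delta=0.0796 Bond=35.9078
V0=21.4008

The replicating-portfolio and risk-neutral prices coincide; use p* = (1.36−0.77)/(1.42−0.77) = 0.9077 for the latter.
Terminal values V(4,·): V(4,0)=12.9600, V(4,1)=53.5300, V(4,2)=111.6600, V(4,3)=63.0500, V(4,4)=75.0500
  t=3,j=0: stock 36.9792 → up 52.5104 (V=53.5300), down 28.4740 (V=12.9600). Price 36.6067; hedge Δ=1.6879, bond B=-25.8087.
  t=3,j=1: stock 68.1954 → up 96.8374 (V=111.6600), down 52.5104 (V=53.5300). Price 78.1575; hedge Δ=1.3114, bond B=-11.2733.
  t=3,j=2: stock 125.7629 → up 178.5833 (V=63.0500), down 96.8374 (V=111.6600). Price 49.6596; hedge Δ=-0.5946, bond B=124.4442.
  t=3,j=3: stock 231.9263 → up 329.3354 (V=75.0500), down 178.5833 (V=63.0500). Price 54.3693; hedge Δ=0.0796, bond B=35.9078.
  t=2,j=0: stock 48.0249 → up 68.1954 (V=78.1575), down 36.9792 (V=36.6067). Price 54.6485; hedge Δ=1.3311, bond B=-9.2758.
  t=2,j=1: stock 88.5654 → up 125.7629 (V=49.6596), down 68.1954 (V=78.1575). Price 38.4487; hedge Δ=-0.4950, bond B=82.2915.
  t=2,j=2: stock 163.3284 → up 231.9263 (V=54.3693), down 125.7629 (V=49.6596). Price 39.6578; hedge Δ=0.0444, bond B=32.4121.
  t=1,j=0: stock 62.3700 → up 88.5654 (V=38.4487), down 48.0249 (V=54.6485). Price 29.3706; hedge Δ=-0.3996, bond B=54.2935.
  t=1,j=1: stock 115.0200 → up 163.3284 (V=39.6578), down 88.5654 (V=38.4487). Price 29.0781; hedge Δ=0.0162, bond B=27.2179.
  t=0,j=0: stock 81.0000 → up 115.0200 (V=29.0781), down 62.3700 (V=29.3706). Price 21.4008; hedge Δ=-0.0056, bond B=21.8509.
Root portfolio cost Δ·81+B reproduces V0=21.4008.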